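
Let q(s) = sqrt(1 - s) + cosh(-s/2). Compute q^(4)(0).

-7/8

Combine the two series term by term.
The coefficient of s^4 in the expansion is -7/192, so q^(4)(0) = 4! * (-7/192) = -7/8.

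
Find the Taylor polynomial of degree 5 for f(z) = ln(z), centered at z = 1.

(z - 1)^5/5 - (z - 1)^4/4 + (z - 1)^3/3 - (z - 1)^2/2 + (z - 1)

f(1) = 0
f′(1) = 1
f′′(1) = -1
f′′′(1) = 2
f^(4)(1) = -6
f^(5)(1) = 24
The Taylor polynomial is Σ f^(k)(1)/k! · (z - 1)^k.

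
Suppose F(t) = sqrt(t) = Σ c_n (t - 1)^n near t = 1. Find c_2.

Apply the Taylor formula c_k = f^(k)(a)/k!.
So c_2 = F′′(1)/2! = -1/8.

-1/8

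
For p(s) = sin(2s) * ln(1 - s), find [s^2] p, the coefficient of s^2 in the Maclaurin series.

-2

Take the Cauchy product of the two expansions.
p(0) = 0
p′(0) = 0
p′′(0) = -4
Dividing each by k! gives the coefficients c_0, ..., c_2.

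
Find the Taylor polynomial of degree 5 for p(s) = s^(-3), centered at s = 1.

p(1) = 1
p′(1) = -3
p′′(1) = 12
p′′′(1) = -60
p^(4)(1) = 360
p^(5)(1) = -2520

-21*(s - 1)^5 + 15*(s - 1)^4 - 10*(s - 1)^3 + 6*(s - 1)^2 - 3*(s - 1) + 1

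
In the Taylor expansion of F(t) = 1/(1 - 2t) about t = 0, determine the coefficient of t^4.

[t^0] = 1;  [t^1] = 2;  [t^2] = 4;  [t^3] = 8;  [t^4] = 16.

16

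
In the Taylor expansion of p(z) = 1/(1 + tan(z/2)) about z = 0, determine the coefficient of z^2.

1/4

Substitute the inner expansion into the outer series and collect powers.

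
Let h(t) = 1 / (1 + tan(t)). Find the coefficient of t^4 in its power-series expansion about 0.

Write 1/(1+u) = 1 - u + u^2 - u^3 + ... and substitute the series for u.
h(0) = 1
h′(0) = -1
h′′(0) = 2
h′′′(0) = -8
h^(4)(0) = 40

5/3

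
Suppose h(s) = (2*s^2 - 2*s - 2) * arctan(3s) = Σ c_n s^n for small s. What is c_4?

Shift and add copies of the series according to the polynomial's terms.

18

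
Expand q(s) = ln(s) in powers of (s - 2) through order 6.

-(s - 2)^6/384 + (s - 2)^5/160 - (s - 2)^4/64 + (s - 2)^3/24 - (s - 2)^2/8 + (s - 2)/2 + ln(2)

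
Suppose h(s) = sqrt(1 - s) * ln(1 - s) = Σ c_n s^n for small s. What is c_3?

1/24

Multiply the two series term by term and collect like powers.
h(0) = 0
h′(0) = -1
h′′(0) = 0
h′′′(0) = 1/4
So c_3 = h′′′(0)/3! = 1/24.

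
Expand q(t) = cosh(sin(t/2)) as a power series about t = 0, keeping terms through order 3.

t^2/8 + 1

Compose series: expand the inner function first, then feed it into the outer expansion.
q(0) = 1
q′(0) = 0
q′′(0) = 1/4
q′′′(0) = 0
The Taylor polynomial is Σ q^(k)(0)/k! · t^k.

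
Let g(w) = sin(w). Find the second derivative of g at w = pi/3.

Apply the Taylor formula c_k = f^(k)(a)/k!.
The coefficient of (w - pi/3)^2 in the expansion is -sqrt(3)/4, so g′′(pi/3) = 2! * (-sqrt(3)/4) = -sqrt(3)/2.

-sqrt(3)/2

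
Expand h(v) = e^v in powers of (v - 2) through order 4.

(v - 2)^4*e^(2)/24 + (v - 2)^3*e^(2)/6 + (v - 2)^2*e^(2)/2 + (v - 2)*e^(2) + e^(2)

h(2) = e^(2)
h′(2) = e^(2)
h′′(2) = e^(2)
h′′′(2) = e^(2)
h^(4)(2) = e^(2)
Dividing each by k! gives the coefficients c_0, ..., c_4.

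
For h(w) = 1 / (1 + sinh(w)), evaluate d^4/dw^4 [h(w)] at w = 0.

32

Use the geometric series for the reciprocal, then substitute.
From the series, [w^4] h = 4/3; multiply by 4! = 24 to get 32.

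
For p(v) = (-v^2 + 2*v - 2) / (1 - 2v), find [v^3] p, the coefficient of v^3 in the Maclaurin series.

-10

Distribute the polynomial across the series and collect like powers.
p(0) = -2
p′(0) = -2
p′′(0) = -10
p′′′(0) = -60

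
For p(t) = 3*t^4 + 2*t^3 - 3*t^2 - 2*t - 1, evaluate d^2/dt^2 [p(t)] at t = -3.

282

Compute the successive derivatives at the expansion point and divide by k!.
From the series, [(t + 3)^2] p = 141; multiply by 2! = 2 to get 282.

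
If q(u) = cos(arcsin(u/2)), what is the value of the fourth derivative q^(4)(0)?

Substitute the inner expansion into the outer series and collect powers.
The coefficient of u^4 in the expansion is -1/128, so q^(4)(0) = 4! * (-1/128) = -3/16.

-3/16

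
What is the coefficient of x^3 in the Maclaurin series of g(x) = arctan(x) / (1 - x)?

Expand 1/(denominator) as a geometric series and multiply by the numerator's series.
So c_3 = g′′′(0)/3! = 2/3.

2/3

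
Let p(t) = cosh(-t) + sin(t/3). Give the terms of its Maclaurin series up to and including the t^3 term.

-t^3/162 + t^2/2 + t/3 + 1

Combine the two series term by term.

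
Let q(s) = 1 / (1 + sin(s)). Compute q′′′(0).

-5

Write 1/(1+u) = 1 - u + u^2 - u^3 + ... and substitute the series for u.
The coefficient of s^3 in the expansion is -5/6, so q′′′(0) = 3! * (-5/6) = -5.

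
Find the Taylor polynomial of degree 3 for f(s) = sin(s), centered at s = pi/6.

f(pi/6) = 1/2
f′(pi/6) = sqrt(3)/2
f′′(pi/6) = -1/2
f′′′(pi/6) = -sqrt(3)/2

-sqrt(3)*(s - pi/6)^3/12 - (s - pi/6)^2/4 + sqrt(3)*(s - pi/6)/2 + 1/2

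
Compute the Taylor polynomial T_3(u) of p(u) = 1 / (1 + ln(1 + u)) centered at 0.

-7*u^3/3 + 3*u^2/2 - u + 1

Write 1/(1+u) = 1 - u + u^2 - u^3 + ... and substitute the series for u.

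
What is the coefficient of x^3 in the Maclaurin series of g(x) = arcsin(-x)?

c_3 = g′′′(0)/3! = -1/6.

-1/6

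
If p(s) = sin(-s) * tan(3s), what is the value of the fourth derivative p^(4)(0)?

Write out both Maclaurin series and multiply, keeping only the needed powers.
From the series, [s^4] p = -17/2; multiply by 4! = 24 to get -204.

-204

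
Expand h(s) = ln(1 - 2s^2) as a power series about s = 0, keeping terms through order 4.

-2*s^4 - 2*s^2

h(0) = 0
h′(0) = 0
h′′(0) = -4
h′′′(0) = 0
h^(4)(0) = -48
Dividing each by k! gives the coefficients c_0, ..., c_4.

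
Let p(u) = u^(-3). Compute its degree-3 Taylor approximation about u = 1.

Use the known series and substitute for the argument.

-10*(u - 1)^3 + 6*(u - 1)^2 - 3*(u - 1) + 1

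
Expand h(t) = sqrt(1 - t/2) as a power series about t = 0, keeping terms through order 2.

Compute the successive derivatives at the expansion point and divide by k!.
h(0) = 1
h′(0) = -1/4
h′′(0) = -1/16
The Taylor polynomial is Σ h^(k)(0)/k! · t^k.

-t^2/32 - t/4 + 1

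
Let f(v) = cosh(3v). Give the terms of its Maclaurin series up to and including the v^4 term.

f(0) = 1
f′(0) = 0
f′′(0) = 9
f′′′(0) = 0
f^(4)(0) = 81

27*v^4/8 + 9*v^2/2 + 1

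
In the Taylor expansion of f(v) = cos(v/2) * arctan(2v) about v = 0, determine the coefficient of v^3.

-35/12

Multiply the two series term by term and collect like powers.
[v^0] = 0;  [v^1] = 2;  [v^2] = 0;  [v^3] = -35/12.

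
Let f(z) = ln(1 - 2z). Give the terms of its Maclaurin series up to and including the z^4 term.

-4*z^4 - 8*z^3/3 - 2*z^2 - 2*z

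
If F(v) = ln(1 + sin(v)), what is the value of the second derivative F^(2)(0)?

Plug the Maclaurin series of the inner function into that of the outer and collect terms.
The coefficient of v^2 in the expansion is -1/2, so F′′(0) = 2! * (-1/2) = -1.

-1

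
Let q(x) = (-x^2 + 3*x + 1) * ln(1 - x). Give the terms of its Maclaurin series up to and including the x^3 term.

-5*x^3/6 - 7*x^2/2 - x

Distribute the polynomial across the series and collect like powers.
[x^0] = 0;  [x^1] = -1;  [x^2] = -7/2;  [x^3] = -5/6.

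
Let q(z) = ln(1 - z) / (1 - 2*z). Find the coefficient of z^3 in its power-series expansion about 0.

Use 1/(1 - r) = Σ r^k on the denominator, then take the Cauchy product.
q(0) = 0
q′(0) = -1
q′′(0) = -5
q′′′(0) = -32
So c_3 = q′′′(0)/3! = -16/3.

-16/3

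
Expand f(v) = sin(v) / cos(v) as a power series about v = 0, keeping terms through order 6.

2*v^5/15 + v^3/3 + v

Invert the denominator's series and multiply.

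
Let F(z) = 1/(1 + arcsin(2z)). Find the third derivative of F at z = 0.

-56

Compose series: expand the inner function first, then feed it into the outer expansion.
The coefficient of z^3 in the expansion is -28/3, so F′′′(0) = 3! * (-28/3) = -56.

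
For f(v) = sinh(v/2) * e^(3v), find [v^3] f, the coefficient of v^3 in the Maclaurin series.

109/48

Write out both Maclaurin series and multiply, keeping only the needed powers.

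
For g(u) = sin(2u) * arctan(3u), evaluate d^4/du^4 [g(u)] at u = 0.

-528

Write out both Maclaurin series and multiply, keeping only the needed powers.
The coefficient of u^4 in the expansion is -22, so g^(4)(0) = 4! * (-22) = -528.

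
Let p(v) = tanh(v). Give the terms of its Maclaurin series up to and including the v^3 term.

p(0) = 0
p′(0) = 1
p′′(0) = 0
p′′′(0) = -2

-v^3/3 + v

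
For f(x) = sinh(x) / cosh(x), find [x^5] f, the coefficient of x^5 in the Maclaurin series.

Write the quotient as an unknown series and match coefficients against numerator = denominator · series.
[x^0] = 0;  [x^1] = 1;  [x^2] = 0;  [x^3] = -1/3;  [x^4] = 0;  [x^5] = 2/15.

2/15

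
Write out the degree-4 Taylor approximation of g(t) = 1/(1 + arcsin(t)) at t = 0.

Substitute the inner expansion into the outer series and collect powers.
g(0) = 1
g′(0) = -1
g′′(0) = 2
g′′′(0) = -7
g^(4)(0) = 32

4*t^4/3 - 7*t^3/6 + t^2 - t + 1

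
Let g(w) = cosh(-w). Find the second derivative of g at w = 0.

1

Use the known series and substitute for the argument.
The coefficient of w^2 in the expansion is 1/2, so g′′(0) = 2! * (1/2) = 1.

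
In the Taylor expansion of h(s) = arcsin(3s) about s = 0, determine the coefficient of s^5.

Differentiate repeatedly and evaluate at the center.
So c_5 = h^(5)(0)/5! = 729/40.

729/40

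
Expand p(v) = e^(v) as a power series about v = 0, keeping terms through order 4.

[v^0] = 1;  [v^1] = 1;  [v^2] = 1/2;  [v^3] = 1/6;  [v^4] = 1/24.

v^4/24 + v^3/6 + v^2/2 + v + 1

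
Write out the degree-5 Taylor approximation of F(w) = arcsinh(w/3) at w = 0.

F(0) = 0
F′(0) = 1/3
F′′(0) = 0
F′′′(0) = -1/27
F^(4)(0) = 0
F^(5)(0) = 1/27

w^5/3240 - w^3/162 + w/3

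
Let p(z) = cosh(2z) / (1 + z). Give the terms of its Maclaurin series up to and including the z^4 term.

Expand each factor separately, then convolve coefficients.
p(0) = 1
p′(0) = -1
p′′(0) = 6
p′′′(0) = -18
p^(4)(0) = 88

11*z^4/3 - 3*z^3 + 3*z^2 - z + 1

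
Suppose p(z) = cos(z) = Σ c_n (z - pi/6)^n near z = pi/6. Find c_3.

1/12

p(pi/6) = sqrt(3)/2
p′(pi/6) = -1/2
p′′(pi/6) = -sqrt(3)/2
p′′′(pi/6) = 1/2
So c_3 = p′′′(pi/6)/3! = 1/12.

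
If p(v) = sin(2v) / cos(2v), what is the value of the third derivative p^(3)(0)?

16

Write the quotient as an unknown series and match coefficients against numerator = denominator · series.
The coefficient of v^3 in the expansion is 8/3, so p′′′(0) = 3! * (8/3) = 16.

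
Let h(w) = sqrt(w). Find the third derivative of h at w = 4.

Use the known series and substitute for the argument.
The coefficient of (w - 4)^3 in the expansion is 1/512, so h′′′(4) = 3! * (1/512) = 3/256.

3/256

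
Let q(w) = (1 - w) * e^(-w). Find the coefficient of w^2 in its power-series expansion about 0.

3/2

Multiply each power in the prefactor through the base expansion.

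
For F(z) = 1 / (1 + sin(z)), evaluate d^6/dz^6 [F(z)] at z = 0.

Expand as Σ (-1)^k u^k with u equal to the inner function's series.
From the series, [z^6] F = 17/45; multiply by 6! = 720 to get 272.

272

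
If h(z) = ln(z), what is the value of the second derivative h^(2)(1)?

-1

Compute the successive derivatives at the expansion point and divide by k!.
From the series, [(z - 1)^2] h = -1/2; multiply by 2! = 2 to get -1.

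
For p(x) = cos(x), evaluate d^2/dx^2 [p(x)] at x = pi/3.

From the series, [(x - pi/3)^2] p = -1/4; multiply by 2! = 2 to get -1/2.

-1/2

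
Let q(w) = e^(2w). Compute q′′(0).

4

The coefficient of w^2 in the expansion is 2, so q′′(0) = 2! * (2) = 4.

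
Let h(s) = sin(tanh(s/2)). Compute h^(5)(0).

37/32

Compose series: expand the inner function first, then feed it into the outer expansion.
The coefficient of s^5 in the expansion is 37/3840, so h^(5)(0) = 5! * (37/3840) = 37/32.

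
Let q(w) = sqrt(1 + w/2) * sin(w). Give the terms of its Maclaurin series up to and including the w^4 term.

Take the Cauchy product of the two expansions.
[w^0] = 0;  [w^1] = 1;  [w^2] = 1/4;  [w^3] = -19/96;  [w^4] = -13/384.

-13*w^4/384 - 19*w^3/96 + w^2/4 + w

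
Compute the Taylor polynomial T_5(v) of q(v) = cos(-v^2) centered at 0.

1 - v^4/2

q(0) = 1
q′(0) = 0
q′′(0) = 0
q′′′(0) = 0
q^(4)(0) = -12
q^(5)(0) = 0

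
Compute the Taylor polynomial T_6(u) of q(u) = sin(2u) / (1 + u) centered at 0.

-14*u^6/15 + 14*u^5/15 - 2*u^4/3 + 2*u^3/3 - 2*u^2 + 2*u

Take the Cauchy product of the two expansions.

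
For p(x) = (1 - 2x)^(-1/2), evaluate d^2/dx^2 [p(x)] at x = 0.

3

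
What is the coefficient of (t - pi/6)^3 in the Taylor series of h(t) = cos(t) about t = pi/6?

Differentiate repeatedly and evaluate at the center.
[(t - pi/6)^0] = sqrt(3)/2;  [(t - pi/6)^1] = -1/2;  [(t - pi/6)^2] = -sqrt(3)/4;  [(t - pi/6)^3] = 1/12.
So c_3 = h′′′(pi/6)/3! = 1/12.

1/12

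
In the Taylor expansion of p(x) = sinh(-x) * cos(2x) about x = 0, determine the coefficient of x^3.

11/6

Take the Cauchy product of the two expansions.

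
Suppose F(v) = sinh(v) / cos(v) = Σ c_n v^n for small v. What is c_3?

2/3

Write the quotient as an unknown series and match coefficients against numerator = denominator · series.
F(0) = 0
F′(0) = 1
F′′(0) = 0
F′′′(0) = 4
So c_3 = F′′′(0)/3! = 2/3.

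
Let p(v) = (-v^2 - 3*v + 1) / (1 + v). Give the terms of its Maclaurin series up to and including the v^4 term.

3*v^4 - 3*v^3 + 3*v^2 - 4*v + 1

Shift and add copies of the series according to the polynomial's terms.
p(0) = 1
p′(0) = -4
p′′(0) = 6
p′′′(0) = -18
p^(4)(0) = 72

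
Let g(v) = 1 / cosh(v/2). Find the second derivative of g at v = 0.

Write the quotient as an unknown series and match coefficients against numerator = denominator · series.
The coefficient of v^2 in the expansion is -1/8, so g′′(0) = 2! * (-1/8) = -1/4.

-1/4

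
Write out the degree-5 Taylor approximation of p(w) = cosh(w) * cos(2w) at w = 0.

-7*w^4/24 - 3*w^2/2 + 1

Expand each factor separately, then convolve coefficients.
p(0) = 1
p′(0) = 0
p′′(0) = -3
p′′′(0) = 0
p^(4)(0) = -7
p^(5)(0) = 0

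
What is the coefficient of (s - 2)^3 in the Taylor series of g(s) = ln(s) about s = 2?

1/24

Apply the Taylor formula c_k = f^(k)(a)/k!.
g(2) = ln(2)
g′(2) = 1/2
g′′(2) = -1/4
g′′′(2) = 1/4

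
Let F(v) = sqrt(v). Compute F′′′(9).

Compute the successive derivatives at the expansion point and divide by k!.
The coefficient of (v - 9)^3 in the expansion is 1/3888, so F′′′(9) = 3! * (1/3888) = 1/648.

1/648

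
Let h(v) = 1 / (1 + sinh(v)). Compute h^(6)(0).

1232

Use the geometric series for the reciprocal, then substitute.
From the series, [v^6] h = 77/45; multiply by 6! = 720 to get 1232.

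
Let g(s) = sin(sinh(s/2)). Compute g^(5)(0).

-1/4

Compose series: expand the inner function first, then feed it into the outer expansion.
From the series, [s^5] g = -1/480; multiply by 5! = 120 to get -1/4.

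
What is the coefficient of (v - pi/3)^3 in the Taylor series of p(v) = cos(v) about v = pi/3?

sqrt(3)/12

[(v - pi/3)^0] = 1/2;  [(v - pi/3)^1] = -sqrt(3)/2;  [(v - pi/3)^2] = -1/4;  [(v - pi/3)^3] = sqrt(3)/12.
So c_3 = p′′′(pi/3)/3! = sqrt(3)/12.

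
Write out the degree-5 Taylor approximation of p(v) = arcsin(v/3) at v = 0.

Use the known series and substitute for the argument.
p(0) = 0
p′(0) = 1/3
p′′(0) = 0
p′′′(0) = 1/27
p^(4)(0) = 0
p^(5)(0) = 1/27

v^5/3240 + v^3/162 + v/3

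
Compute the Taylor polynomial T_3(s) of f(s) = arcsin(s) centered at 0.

f(0) = 0
f′(0) = 1
f′′(0) = 0
f′′′(0) = 1

s^3/6 + s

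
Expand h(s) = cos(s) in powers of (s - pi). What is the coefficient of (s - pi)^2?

1/2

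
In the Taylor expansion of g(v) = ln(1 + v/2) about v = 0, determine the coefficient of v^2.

g(0) = 0
g′(0) = 1/2
g′′(0) = -1/4

-1/8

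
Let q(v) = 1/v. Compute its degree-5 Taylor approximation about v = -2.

-(v + 2)^5/64 - (v + 2)^4/32 - (v + 2)^3/16 - (v + 2)^2/8 - (v + 2)/4 - 1/2

q(-2) = -1/2
q′(-2) = -1/4
q′′(-2) = -1/4
q′′′(-2) = -3/8
q^(4)(-2) = -3/4
q^(5)(-2) = -15/8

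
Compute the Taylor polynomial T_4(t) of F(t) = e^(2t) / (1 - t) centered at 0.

7*t^4 + 19*t^3/3 + 5*t^2 + 3*t + 1

Expand 1/(denominator) as a geometric series and multiply by the numerator's series.
F(0) = 1
F′(0) = 3
F′′(0) = 10
F′′′(0) = 38
F^(4)(0) = 168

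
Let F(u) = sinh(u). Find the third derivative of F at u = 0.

From the series, [u^3] F = 1/6; multiply by 3! = 6 to get 1.

1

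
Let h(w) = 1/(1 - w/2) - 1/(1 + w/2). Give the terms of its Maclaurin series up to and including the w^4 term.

w^3/4 + w

Combine the two series term by term.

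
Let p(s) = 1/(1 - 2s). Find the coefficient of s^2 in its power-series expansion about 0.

Use the known series and substitute for the argument.
[s^0] = 1;  [s^1] = 2;  [s^2] = 4.

4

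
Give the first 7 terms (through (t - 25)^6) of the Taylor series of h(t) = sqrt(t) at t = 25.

-21*(t - 25)^6/50000000000 + 7*(t - 25)^5/500000000 - (t - 25)^4/2000000 + (t - 25)^3/50000 - (t - 25)^2/1000 + (t - 25)/10 + 5

h(25) = 5
h′(25) = 1/10
h′′(25) = -1/500
h′′′(25) = 3/25000
h^(4)(25) = -3/250000
h^(5)(25) = 21/12500000
h^(6)(25) = -189/625000000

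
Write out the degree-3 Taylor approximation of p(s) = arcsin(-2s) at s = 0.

-4*s^3/3 - 2*s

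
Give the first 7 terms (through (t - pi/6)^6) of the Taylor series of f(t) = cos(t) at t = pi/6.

f(pi/6) = sqrt(3)/2
f′(pi/6) = -1/2
f′′(pi/6) = -sqrt(3)/2
f′′′(pi/6) = 1/2
f^(4)(pi/6) = sqrt(3)/2
f^(5)(pi/6) = -1/2
f^(6)(pi/6) = -sqrt(3)/2
Then c_k = f^(k)(pi/6)/k! gives each Taylor coefficient.

-sqrt(3)*(t - pi/6)^6/1440 - (t - pi/6)^5/240 + sqrt(3)*(t - pi/6)^4/48 + (t - pi/6)^3/12 - sqrt(3)*(t - pi/6)^2/4 - (t - pi/6)/2 + sqrt(3)/2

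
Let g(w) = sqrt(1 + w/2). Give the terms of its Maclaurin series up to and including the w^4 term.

g(0) = 1
g′(0) = 1/4
g′′(0) = -1/16
g′′′(0) = 3/64
g^(4)(0) = -15/256

-5*w^4/2048 + w^3/128 - w^2/32 + w/4 + 1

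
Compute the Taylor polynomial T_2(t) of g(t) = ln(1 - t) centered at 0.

-t^2/2 - t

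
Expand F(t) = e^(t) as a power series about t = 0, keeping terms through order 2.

F(0) = 1
F′(0) = 1
F′′(0) = 1

t^2/2 + t + 1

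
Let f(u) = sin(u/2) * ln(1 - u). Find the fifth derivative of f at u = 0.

Expand each factor separately, then convolve coefficients.
The coefficient of u^5 in the expansion is -11/96, so f^(5)(0) = 5! * (-11/96) = -55/4.

-55/4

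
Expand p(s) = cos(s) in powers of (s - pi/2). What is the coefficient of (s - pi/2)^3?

1/6

Compute the successive derivatives at the expansion point and divide by k!.
p(pi/2) = 0
p′(pi/2) = -1
p′′(pi/2) = 0
p′′′(pi/2) = 1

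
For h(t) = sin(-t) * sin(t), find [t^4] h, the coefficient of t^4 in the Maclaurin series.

1/3

Take the Cauchy product of the two expansions.
h(0) = 0
h′(0) = 0
h′′(0) = -2
h′′′(0) = 0
h^(4)(0) = 8
Dividing each by k! gives the coefficients c_0, ..., c_4.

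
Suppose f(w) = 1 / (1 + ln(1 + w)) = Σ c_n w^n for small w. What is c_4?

Expand as Σ (-1)^k u^k with u equal to the inner function's series.
f(0) = 1
f′(0) = -1
f′′(0) = 3
f′′′(0) = -14
f^(4)(0) = 88
So c_4 = f^(4)(0)/4! = 11/3.

11/3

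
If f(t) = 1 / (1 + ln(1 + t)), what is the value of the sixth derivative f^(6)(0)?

6578

Write 1/(1+u) = 1 - u + u^2 - u^3 + ... and substitute the series for u.
The coefficient of t^6 in the expansion is 3289/360, so f^(6)(0) = 6! * (3289/360) = 6578.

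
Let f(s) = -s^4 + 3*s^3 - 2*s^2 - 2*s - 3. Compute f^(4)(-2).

The coefficient of (s + 2)^4 in the expansion is -1, so f^(4)(-2) = 4! * (-1) = -24.

-24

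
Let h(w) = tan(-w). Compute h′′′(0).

-2

Compute the successive derivatives at the expansion point and divide by k!.
From the series, [w^3] h = -1/3; multiply by 3! = 6 to get -2.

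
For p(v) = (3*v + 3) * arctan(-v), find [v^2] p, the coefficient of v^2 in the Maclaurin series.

-3

Shift and add copies of the series according to the polynomial's terms.
p(0) = 0
p′(0) = -3
p′′(0) = -6
So c_2 = p′′(0)/2! = -3.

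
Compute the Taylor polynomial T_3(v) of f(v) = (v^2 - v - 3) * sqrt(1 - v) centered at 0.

-3*v^3/16 + 15*v^2/8 + v/2 - 3

Multiply each power in the prefactor through the base expansion.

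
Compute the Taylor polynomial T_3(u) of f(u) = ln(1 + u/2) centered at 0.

u^3/24 - u^2/8 + u/2

Use the known series and substitute for the argument.
f(0) = 0
f′(0) = 1/2
f′′(0) = -1/4
f′′′(0) = 1/4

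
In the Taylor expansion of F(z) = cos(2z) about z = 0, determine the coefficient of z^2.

-2

Differentiate repeatedly and evaluate at the center.
[z^0] = 1;  [z^1] = 0;  [z^2] = -2.
So c_2 = F′′(0)/2! = -2.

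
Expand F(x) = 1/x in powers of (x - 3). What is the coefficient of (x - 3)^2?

1/27

F(3) = 1/3
F′(3) = -1/9
F′′(3) = 2/27
So c_2 = F′′(3)/2! = 1/27.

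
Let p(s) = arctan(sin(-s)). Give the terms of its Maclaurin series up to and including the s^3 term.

s^3/2 - s

Compose series: expand the inner function first, then feed it into the outer expansion.
p(0) = 0
p′(0) = -1
p′′(0) = 0
p′′′(0) = 3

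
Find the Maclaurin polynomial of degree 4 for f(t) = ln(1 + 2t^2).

-2*t^4 + 2*t^2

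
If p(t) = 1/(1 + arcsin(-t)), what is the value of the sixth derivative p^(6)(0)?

1328

Plug the Maclaurin series of the inner function into that of the outer and collect terms.
From the series, [t^6] p = 83/45; multiply by 6! = 720 to get 1328.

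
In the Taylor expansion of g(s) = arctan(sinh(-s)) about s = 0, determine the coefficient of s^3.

1/6

Plug the Maclaurin series of the inner function into that of the outer and collect terms.
[s^0] = 0;  [s^1] = -1;  [s^2] = 0;  [s^3] = 1/6.
So c_3 = g′′′(0)/3! = 1/6.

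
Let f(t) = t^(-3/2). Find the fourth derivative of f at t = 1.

945/16

The coefficient of (t - 1)^4 in the expansion is 315/128, so f^(4)(1) = 4! * (315/128) = 945/16.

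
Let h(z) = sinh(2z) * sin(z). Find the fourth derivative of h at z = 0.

24

Write out both Maclaurin series and multiply, keeping only the needed powers.
The coefficient of z^4 in the expansion is 1, so h^(4)(0) = 4! * (1) = 24.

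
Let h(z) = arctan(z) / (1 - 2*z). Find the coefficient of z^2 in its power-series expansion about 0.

Use 1/(1 - r) = Σ r^k on the denominator, then take the Cauchy product.
[z^0] = 0;  [z^1] = 1;  [z^2] = 2.
So c_2 = h′′(0)/2! = 2.

2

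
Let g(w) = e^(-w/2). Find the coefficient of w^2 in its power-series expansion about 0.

1/8

Use the known series and substitute for the argument.
[w^0] = 1;  [w^1] = -1/2;  [w^2] = 1/8.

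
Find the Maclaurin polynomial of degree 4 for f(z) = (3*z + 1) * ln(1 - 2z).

Distribute the polynomial across the series and collect like powers.
f(0) = 0
f′(0) = -2
f′′(0) = -16
f′′′(0) = -52
f^(4)(0) = -288

-12*z^4 - 26*z^3/3 - 8*z^2 - 2*z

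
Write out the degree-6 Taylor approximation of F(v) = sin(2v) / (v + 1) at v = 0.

Multiply the numerator's expansion by the denominator's geometric series.
F(0) = 0
F′(0) = 2
F′′(0) = -4
F′′′(0) = 4
F^(4)(0) = -16
F^(5)(0) = 112
F^(6)(0) = -672
Dividing each by k! gives the coefficients c_0, ..., c_6.

-14*v^6/15 + 14*v^5/15 - 2*v^4/3 + 2*v^3/3 - 2*v^2 + 2*v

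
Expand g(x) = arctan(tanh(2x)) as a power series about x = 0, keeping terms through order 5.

64*x^5/3 - 16*x^3/3 + 2*x

Substitute the inner expansion into the outer series and collect powers.
g(0) = 0
g′(0) = 2
g′′(0) = 0
g′′′(0) = -32
g^(4)(0) = 0
g^(5)(0) = 2560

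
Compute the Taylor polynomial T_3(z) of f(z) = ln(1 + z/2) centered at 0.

f(0) = 0
f′(0) = 1/2
f′′(0) = -1/4
f′′′(0) = 1/4

z^3/24 - z^2/8 + z/2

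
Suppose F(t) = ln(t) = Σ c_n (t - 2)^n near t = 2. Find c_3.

Compute the successive derivatives at the expansion point and divide by k!.
F(2) = ln(2)
F′(2) = 1/2
F′′(2) = -1/4
F′′′(2) = 1/4
So c_3 = F′′′(2)/3! = 1/24.

1/24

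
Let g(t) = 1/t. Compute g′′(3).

Compute the successive derivatives at the expansion point and divide by k!.
From the series, [(t - 3)^2] g = 1/27; multiply by 2! = 2 to get 2/27.

2/27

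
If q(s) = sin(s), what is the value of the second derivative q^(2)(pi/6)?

Differentiate repeatedly and evaluate at the center.
From the series, [(s - pi/6)^2] q = -1/4; multiply by 2! = 2 to get -1/2.

-1/2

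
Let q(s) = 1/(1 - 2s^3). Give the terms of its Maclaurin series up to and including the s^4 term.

2*s^3 + 1

q(0) = 1
q′(0) = 0
q′′(0) = 0
q′′′(0) = 12
q^(4)(0) = 0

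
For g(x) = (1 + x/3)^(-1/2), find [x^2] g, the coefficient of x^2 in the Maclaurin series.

1/24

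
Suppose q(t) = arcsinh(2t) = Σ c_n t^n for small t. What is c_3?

Use the known series and substitute for the argument.
q(0) = 0
q′(0) = 2
q′′(0) = 0
q′′′(0) = -8
Dividing each by k! gives the coefficients c_0, ..., c_3.

-4/3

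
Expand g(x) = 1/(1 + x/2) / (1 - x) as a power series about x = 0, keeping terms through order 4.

11*x^4/16 + 5*x^3/8 + 3*x^2/4 + x/2 + 1

Take the Cauchy product of the two expansions.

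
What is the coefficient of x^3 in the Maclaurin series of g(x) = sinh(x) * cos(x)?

Multiply the two series term by term and collect like powers.
[x^0] = 0;  [x^1] = 1;  [x^2] = 0;  [x^3] = -1/3.
So c_3 = g′′′(0)/3! = -1/3.

-1/3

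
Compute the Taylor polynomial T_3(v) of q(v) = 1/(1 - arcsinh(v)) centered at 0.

5*v^3/6 + v^2 + v + 1

Plug the Maclaurin series of the inner function into that of the outer and collect terms.
q(0) = 1
q′(0) = 1
q′′(0) = 2
q′′′(0) = 5
Then c_k = q^(k)(0)/k! gives each Taylor coefficient.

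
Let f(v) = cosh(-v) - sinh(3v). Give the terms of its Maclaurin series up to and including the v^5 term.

Expand each term separately and add.
f(0) = 1
f′(0) = -3
f′′(0) = 1
f′′′(0) = -27
f^(4)(0) = 1
f^(5)(0) = -243

-81*v^5/40 + v^4/24 - 9*v^3/2 + v^2/2 - 3*v + 1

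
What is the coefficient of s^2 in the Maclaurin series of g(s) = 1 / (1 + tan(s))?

1

Write 1/(1+u) = 1 - u + u^2 - u^3 + ... and substitute the series for u.
So c_2 = g′′(0)/2! = 1.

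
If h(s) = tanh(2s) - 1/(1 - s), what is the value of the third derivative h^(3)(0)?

-22

Add the two expansions coefficient-wise.
The coefficient of s^3 in the expansion is -11/3, so h′′′(0) = 3! * (-11/3) = -22.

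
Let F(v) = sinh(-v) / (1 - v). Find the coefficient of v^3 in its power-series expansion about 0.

-7/6

Multiply the two series term by term and collect like powers.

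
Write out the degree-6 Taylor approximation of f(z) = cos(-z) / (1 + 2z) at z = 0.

40439*z^6/720 - 337*z^5/12 + 337*z^4/24 - 7*z^3 + 7*z^2/2 - 2*z + 1

Multiply the two series term by term and collect like powers.
[z^0] = 1;  [z^1] = -2;  [z^2] = 7/2;  [z^3] = -7;  [z^4] = 337/24;  [z^5] = -337/12;  [z^6] = 40439/720.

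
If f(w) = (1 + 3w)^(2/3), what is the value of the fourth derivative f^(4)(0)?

-56

The coefficient of w^4 in the expansion is -7/3, so f^(4)(0) = 4! * (-7/3) = -56.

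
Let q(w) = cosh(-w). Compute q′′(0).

Use the known series and substitute for the argument.
The coefficient of w^2 in the expansion is 1/2, so q′′(0) = 2! * (1/2) = 1.

1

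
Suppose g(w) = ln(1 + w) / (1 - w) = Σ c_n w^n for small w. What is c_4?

7/12

Write out both Maclaurin series and multiply, keeping only the needed powers.
[w^0] = 0;  [w^1] = 1;  [w^2] = 1/2;  [w^3] = 5/6;  [w^4] = 7/12.
So c_4 = g^(4)(0)/4! = 7/12.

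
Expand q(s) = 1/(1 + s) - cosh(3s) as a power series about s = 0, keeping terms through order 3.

Expand each term separately and add.
q(0) = 0
q′(0) = -1
q′′(0) = -7
q′′′(0) = -6
Then c_k = q^(k)(0)/k! gives each Taylor coefficient.

-s^3 - 7*s^2/2 - s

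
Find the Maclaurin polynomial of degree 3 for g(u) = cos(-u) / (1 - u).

Use 1/(1 - r) = Σ r^k on the denominator, then take the Cauchy product.
g(0) = 1
g′(0) = 1
g′′(0) = 1
g′′′(0) = 3

u^3/2 + u^2/2 + u + 1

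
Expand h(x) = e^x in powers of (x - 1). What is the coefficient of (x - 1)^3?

h(1) = e
h′(1) = e
h′′(1) = e
h′′′(1) = e

e/6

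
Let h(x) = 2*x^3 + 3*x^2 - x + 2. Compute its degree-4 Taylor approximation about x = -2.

h(-2) = 0
h′(-2) = 11
h′′(-2) = -18
h′′′(-2) = 12
h^(4)(-2) = 0
Dividing each by k! gives the coefficients c_0, ..., c_4.

2*(x + 2)^3 - 9*(x + 2)^2 + 11*(x + 2)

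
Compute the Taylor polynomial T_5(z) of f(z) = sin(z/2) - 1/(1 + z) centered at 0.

Add the two expansions coefficient-wise.
[z^0] = -1;  [z^1] = 3/2;  [z^2] = -1;  [z^3] = 47/48;  [z^4] = -1;  [z^5] = 3841/3840.

3841*z^5/3840 - z^4 + 47*z^3/48 - z^2 + 3*z/2 - 1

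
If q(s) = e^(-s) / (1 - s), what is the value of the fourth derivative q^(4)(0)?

Expand 1/(denominator) as a geometric series and multiply by the numerator's series.
The coefficient of s^4 in the expansion is 3/8, so q^(4)(0) = 4! * (3/8) = 9.

9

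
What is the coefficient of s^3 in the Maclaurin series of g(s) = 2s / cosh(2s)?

Divide the numerator series by the denominator series (power-series long division).
[s^0] = 0;  [s^1] = 2;  [s^2] = 0;  [s^3] = -4.

-4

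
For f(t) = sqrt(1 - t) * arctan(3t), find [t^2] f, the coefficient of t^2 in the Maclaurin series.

Multiply the two series term by term and collect like powers.
f(0) = 0
f′(0) = 3
f′′(0) = -3

-3/2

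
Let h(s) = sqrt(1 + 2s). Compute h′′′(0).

The coefficient of s^3 in the expansion is 1/2, so h′′′(0) = 3! * (1/2) = 3.

3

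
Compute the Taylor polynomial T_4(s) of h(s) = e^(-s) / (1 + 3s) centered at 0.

2713*s^4/24 - 113*s^3/3 + 25*s^2/2 - 4*s + 1

Multiply the two series term by term and collect like powers.
[s^0] = 1;  [s^1] = -4;  [s^2] = 25/2;  [s^3] = -113/3;  [s^4] = 2713/24.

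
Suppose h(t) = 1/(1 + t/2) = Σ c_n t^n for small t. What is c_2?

1/4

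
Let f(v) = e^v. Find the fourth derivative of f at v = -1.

From the series, [(v + 1)^4] f = e^(-1)/24; multiply by 4! = 24 to get e^(-1).

e^(-1)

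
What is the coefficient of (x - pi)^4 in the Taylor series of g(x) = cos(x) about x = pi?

-1/24

Use the known series and substitute for the argument.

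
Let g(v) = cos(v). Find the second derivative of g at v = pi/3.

-1/2

Use the known series and substitute for the argument.
The coefficient of (v - pi/3)^2 in the expansion is -1/4, so g′′(pi/3) = 2! * (-1/4) = -1/2.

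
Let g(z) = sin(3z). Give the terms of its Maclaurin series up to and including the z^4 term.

-9*z^3/2 + 3*z

g(0) = 0
g′(0) = 3
g′′(0) = 0
g′′′(0) = -27
g^(4)(0) = 0
Then c_k = g^(k)(0)/k! gives each Taylor coefficient.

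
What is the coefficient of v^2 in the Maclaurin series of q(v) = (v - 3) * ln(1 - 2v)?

4

Multiply each power in the prefactor through the base expansion.
q(0) = 0
q′(0) = 6
q′′(0) = 8
Then c_k = q^(k)(0)/k! gives each Taylor coefficient.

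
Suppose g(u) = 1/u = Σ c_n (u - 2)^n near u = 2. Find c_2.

1/8

g(2) = 1/2
g′(2) = -1/4
g′′(2) = 1/4
Dividing each by k! gives the coefficients c_0, ..., c_2.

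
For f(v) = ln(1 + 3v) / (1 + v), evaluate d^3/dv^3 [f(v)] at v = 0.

99

Write out both Maclaurin series and multiply, keeping only the needed powers.
From the series, [v^3] f = 33/2; multiply by 3! = 6 to get 99.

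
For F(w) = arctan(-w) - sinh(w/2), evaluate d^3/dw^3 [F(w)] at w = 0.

Expand each term separately and add.
From the series, [w^3] F = 5/16; multiply by 3! = 6 to get 15/8.

15/8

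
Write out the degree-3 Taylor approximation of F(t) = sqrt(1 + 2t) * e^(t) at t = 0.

2*t^3/3 + t^2 + 2*t + 1

Multiply the two series term by term and collect like powers.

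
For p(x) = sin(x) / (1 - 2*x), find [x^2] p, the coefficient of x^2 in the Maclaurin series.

2

Expand 1/(denominator) as a geometric series and multiply by the numerator's series.
p(0) = 0
p′(0) = 1
p′′(0) = 4
Then c_k = p^(k)(0)/k! gives each Taylor coefficient.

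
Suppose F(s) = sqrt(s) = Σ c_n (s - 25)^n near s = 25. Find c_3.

F(25) = 5
F′(25) = 1/10
F′′(25) = -1/500
F′′′(25) = 3/25000
The Taylor polynomial is Σ F^(k)(25)/k! · (s - 25)^k.

1/50000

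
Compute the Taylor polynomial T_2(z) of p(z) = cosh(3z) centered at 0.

9*z^2/2 + 1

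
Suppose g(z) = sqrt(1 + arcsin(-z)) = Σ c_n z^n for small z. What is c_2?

-1/8

Substitute the inner expansion into the outer series and collect powers.
g(0) = 1
g′(0) = -1/2
g′′(0) = -1/4
So c_2 = g′′(0)/2! = -1/8.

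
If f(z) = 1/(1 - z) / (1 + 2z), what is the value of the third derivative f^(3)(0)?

-30

Expand each factor separately, then convolve coefficients.
The coefficient of z^3 in the expansion is -5, so f′′′(0) = 3! * (-5) = -30.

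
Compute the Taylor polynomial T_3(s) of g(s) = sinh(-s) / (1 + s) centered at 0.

-7*s^3/6 + s^2 - s

Expand each factor separately, then convolve coefficients.
g(0) = 0
g′(0) = -1
g′′(0) = 2
g′′′(0) = -7
Then c_k = g^(k)(0)/k! gives each Taylor coefficient.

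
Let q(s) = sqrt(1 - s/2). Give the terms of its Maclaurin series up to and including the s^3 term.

Compute the successive derivatives at the expansion point and divide by k!.
q(0) = 1
q′(0) = -1/4
q′′(0) = -1/16
q′′′(0) = -3/64

-s^3/128 - s^2/32 - s/4 + 1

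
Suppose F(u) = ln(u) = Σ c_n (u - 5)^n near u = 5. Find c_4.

Use the known series and substitute for the argument.
F(5) = ln(5)
F′(5) = 1/5
F′′(5) = -1/25
F′′′(5) = 2/125
F^(4)(5) = -6/625
Then c_k = F^(k)(5)/k! gives each Taylor coefficient.

-1/2500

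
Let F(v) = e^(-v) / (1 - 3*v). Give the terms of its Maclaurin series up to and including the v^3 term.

58*v^3/3 + 13*v^2/2 + 2*v + 1

Expand 1/(denominator) as a geometric series and multiply by the numerator's series.
[v^0] = 1;  [v^1] = 2;  [v^2] = 13/2;  [v^3] = 58/3.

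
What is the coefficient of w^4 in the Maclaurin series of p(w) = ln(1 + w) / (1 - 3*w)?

Use 1/(1 - r) = Σ r^k on the denominator, then take the Cauchy product.
p(0) = 0
p′(0) = 1
p′′(0) = 5
p′′′(0) = 47
p^(4)(0) = 558
So c_4 = p^(4)(0)/4! = 93/4.

93/4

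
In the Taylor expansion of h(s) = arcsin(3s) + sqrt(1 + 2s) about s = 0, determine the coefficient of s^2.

-1/2

Add the two expansions coefficient-wise.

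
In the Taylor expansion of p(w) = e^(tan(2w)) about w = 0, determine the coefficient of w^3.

Plug the Maclaurin series of the inner function into that of the outer and collect terms.
p(0) = 1
p′(0) = 2
p′′(0) = 4
p′′′(0) = 24

4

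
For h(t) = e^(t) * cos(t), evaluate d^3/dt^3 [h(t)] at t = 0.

-2

Take the Cauchy product of the two expansions.
The coefficient of t^3 in the expansion is -1/3, so h′′′(0) = 3! * (-1/3) = -2.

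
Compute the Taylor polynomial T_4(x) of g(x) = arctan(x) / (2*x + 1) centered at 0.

Expand 1/(denominator) as a geometric series and multiply by the numerator's series.
[x^0] = 0;  [x^1] = 1;  [x^2] = -2;  [x^3] = 11/3;  [x^4] = -22/3.

-22*x^4/3 + 11*x^3/3 - 2*x^2 + x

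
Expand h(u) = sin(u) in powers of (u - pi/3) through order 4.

Differentiate repeatedly and evaluate at the center.
h(pi/3) = sqrt(3)/2
h′(pi/3) = 1/2
h′′(pi/3) = -sqrt(3)/2
h′′′(pi/3) = -1/2
h^(4)(pi/3) = sqrt(3)/2
Then c_k = h^(k)(pi/3)/k! gives each Taylor coefficient.

sqrt(3)*(u - pi/3)^4/48 - (u - pi/3)^3/12 - sqrt(3)*(u - pi/3)^2/4 + (u - pi/3)/2 + sqrt(3)/2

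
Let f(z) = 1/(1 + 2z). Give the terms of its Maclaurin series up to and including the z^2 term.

Use the known series and substitute for the argument.
[z^0] = 1;  [z^1] = -2;  [z^2] = 4.

4*z^2 - 2*z + 1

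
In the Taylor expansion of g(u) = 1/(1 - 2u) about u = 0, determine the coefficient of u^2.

4

g(0) = 1
g′(0) = 2
g′′(0) = 8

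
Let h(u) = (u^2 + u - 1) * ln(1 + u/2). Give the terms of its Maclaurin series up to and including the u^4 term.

-13*u^4/192 + u^3/3 + 5*u^2/8 - u/2

Distribute the polynomial across the series and collect like powers.
h(0) = 0
h′(0) = -1/2
h′′(0) = 5/4
h′′′(0) = 2
h^(4)(0) = -13/8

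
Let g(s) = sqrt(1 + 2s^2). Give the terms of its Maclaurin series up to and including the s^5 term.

-s^4/2 + s^2 + 1

[s^0] = 1;  [s^1] = 0;  [s^2] = 1;  [s^3] = 0;  [s^4] = -1/2;  [s^5] = 0.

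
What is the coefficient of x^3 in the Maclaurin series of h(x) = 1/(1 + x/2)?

h(0) = 1
h′(0) = -1/2
h′′(0) = 1/2
h′′′(0) = -3/4
So c_3 = h′′′(0)/3! = -1/8.

-1/8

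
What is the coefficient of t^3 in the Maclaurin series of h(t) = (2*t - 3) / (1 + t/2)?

7/8

Shift and add copies of the series according to the polynomial's terms.
[t^0] = -3;  [t^1] = 7/2;  [t^2] = -7/4;  [t^3] = 7/8.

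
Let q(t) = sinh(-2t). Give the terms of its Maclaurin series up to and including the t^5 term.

Use the known series and substitute for the argument.
q(0) = 0
q′(0) = -2
q′′(0) = 0
q′′′(0) = -8
q^(4)(0) = 0
q^(5)(0) = -32

-4*t^5/15 - 4*t^3/3 - 2*t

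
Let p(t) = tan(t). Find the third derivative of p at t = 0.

From the series, [t^3] p = 1/3; multiply by 3! = 6 to get 2.

2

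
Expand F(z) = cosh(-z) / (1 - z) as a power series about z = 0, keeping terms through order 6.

Multiply the two series term by term and collect like powers.
F(0) = 1
F′(0) = 1
F′′(0) = 3
F′′′(0) = 9
F^(4)(0) = 37
F^(5)(0) = 185
F^(6)(0) = 1111
The Taylor polynomial is Σ F^(k)(0)/k! · z^k.

1111*z^6/720 + 37*z^5/24 + 37*z^4/24 + 3*z^3/2 + 3*z^2/2 + z + 1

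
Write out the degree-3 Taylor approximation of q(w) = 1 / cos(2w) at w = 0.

2*w^2 + 1

Write the quotient as an unknown series and match coefficients against numerator = denominator · series.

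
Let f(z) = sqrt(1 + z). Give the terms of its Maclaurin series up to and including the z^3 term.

z^3/16 - z^2/8 + z/2 + 1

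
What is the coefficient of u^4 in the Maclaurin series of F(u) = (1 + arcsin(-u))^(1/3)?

-19/243

Compose series: expand the inner function first, then feed it into the outer expansion.
F(0) = 1
F′(0) = -1/3
F′′(0) = -2/9
F′′′(0) = -19/27
F^(4)(0) = -152/81
So c_4 = F^(4)(0)/4! = -19/243.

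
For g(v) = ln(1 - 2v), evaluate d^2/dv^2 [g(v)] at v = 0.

-4

Differentiate repeatedly and evaluate at the center.
The coefficient of v^2 in the expansion is -2, so g′′(0) = 2! * (-2) = -4.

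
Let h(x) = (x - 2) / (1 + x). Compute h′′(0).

Multiply each power in the prefactor through the base expansion.
The coefficient of x^2 in the expansion is -3, so h′′(0) = 2! * (-3) = -6.

-6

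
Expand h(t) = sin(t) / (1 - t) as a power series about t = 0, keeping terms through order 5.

101*t^5/120 + 5*t^4/6 + 5*t^3/6 + t^2 + t

Expand each factor separately, then convolve coefficients.
h(0) = 0
h′(0) = 1
h′′(0) = 2
h′′′(0) = 5
h^(4)(0) = 20
h^(5)(0) = 101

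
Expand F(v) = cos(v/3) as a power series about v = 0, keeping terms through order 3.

1 - v^2/18

F(0) = 1
F′(0) = 0
F′′(0) = -1/9
F′′′(0) = 0
Then c_k = F^(k)(0)/k! gives each Taylor coefficient.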